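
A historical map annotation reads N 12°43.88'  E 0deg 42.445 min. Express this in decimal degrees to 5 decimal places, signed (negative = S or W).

Lat: 43.88′ = 0.731333°; total 12.731333
N ⇒ keep positive
Longitude: 42.445′ = 0.707417°; total 0.707417
E → positive

12.73133, 0.70742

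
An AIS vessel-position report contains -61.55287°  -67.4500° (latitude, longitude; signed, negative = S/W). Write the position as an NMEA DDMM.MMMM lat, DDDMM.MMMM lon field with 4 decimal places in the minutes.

Latitude is negative → S; |value| = 61.552870
Lat: fractional part 0.552870 → 33.172200 minutes
Longitude is negative → W; |value| = 67.450000
λ: 67° + 0.450000 × 60 = 67° 27.000000′

6133.1722,S / 06727.0000,W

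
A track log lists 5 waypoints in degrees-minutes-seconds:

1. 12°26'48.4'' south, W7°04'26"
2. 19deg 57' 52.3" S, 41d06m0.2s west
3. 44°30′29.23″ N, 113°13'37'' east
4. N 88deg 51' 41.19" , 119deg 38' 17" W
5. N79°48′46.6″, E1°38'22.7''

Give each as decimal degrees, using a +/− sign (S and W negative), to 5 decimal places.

Point 1:
  Lat: 12 + 26/60 + 48.4/3600 = 12.446778
  S → negative
  λ: 7 + 4/60 + 26/3600 = 7.073889
  W → negative
Point 2:
  Lat: 19 + 57/60 + 52.3/3600 = 19.964528
  S → negative
  Longitude: 41 + 6/60 + 0.2/3600 = 41.100056
  W → negative
Point 3:
  Latitude: 44° + 30/60 + 29.23/3600 = 44 + 0.500000 + 0.008119 = 44.508119
  N → positive
  λ: 113° + 13/60 + 37/3600 = 113 + 0.216667 + 0.010278 = 113.226944
  E → positive
Point 4:
  Latitude: 88° + 51/60 + 41.19/3600 = 88 + 0.850000 + 0.011442 = 88.861442
  N ⇒ keep positive
  Lon: 119 + 38/60 + 17/3600 = 119.638056
  W ⇒ negate
Point 5:
  Lat: 48′ + 46.6″ = 48.77667′; 79 + 48.77667/60 = 79.812944
  N → positive
  λ: 38′ + 22.7″ = 38.37833′; 1 + 38.37833/60 = 1.639639
  E → positive

1. -12.44678, -7.07389
2. -19.96453, -41.10006
3. 44.50812, 113.22694
4. 88.86144, -119.63806
5. 79.81294, 1.63964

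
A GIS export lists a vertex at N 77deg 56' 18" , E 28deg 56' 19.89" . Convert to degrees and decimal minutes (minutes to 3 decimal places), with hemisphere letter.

77° 56.300′ N, 28° 56.332′ E

φ: seconds/60 = 0.30000; minutes = 56 + 0.30000 = 56.30000
λ: 56 + 19.89/60 = 56.33150′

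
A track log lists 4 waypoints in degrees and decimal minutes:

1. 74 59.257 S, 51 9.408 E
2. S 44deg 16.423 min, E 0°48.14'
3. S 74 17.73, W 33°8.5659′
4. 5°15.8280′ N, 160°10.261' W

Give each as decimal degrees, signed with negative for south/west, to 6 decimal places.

Point 1:
  φ: 74 + 59.257/60 = 74.9876167
  S → negative
  Lon: 9.408′ = 0.156800°; total 51.1568000
  E → positive
Point 2:
  φ: 44 + 16.423/60 = 44.2737167
  S → negative
  Longitude: 48.14′ = 0.802333°; total 0.8023333
  E → positive
Point 3:
  φ: 17.73′ = 0.295500°; total 74.2955000
  hemisphere S, so the sign is −
  Longitude: 8.5659′ = 0.142765°; total 33.1427650
  W ⇒ negate
Point 4:
  Lat: 5 + 15.828/60 = 5.2638000
  N → positive
  Longitude: 160 + 10.261/60 = 160.1710167
  W ⇒ negate

1. -74.987617, 51.156800
2. -44.273717, 0.802333
3. -74.295500, -33.142765
4. 5.263800, -160.171017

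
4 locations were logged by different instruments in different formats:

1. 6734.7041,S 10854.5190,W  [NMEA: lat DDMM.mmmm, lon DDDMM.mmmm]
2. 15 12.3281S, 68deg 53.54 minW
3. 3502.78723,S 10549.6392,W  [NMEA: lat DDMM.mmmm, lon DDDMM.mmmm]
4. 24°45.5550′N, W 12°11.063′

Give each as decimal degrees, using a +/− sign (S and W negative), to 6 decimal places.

1. -67.578402, -108.908650
2. -15.205468, -68.892333
3. -35.046454, -105.827320
4. 24.759250, -12.184383

Point 1:
  φ: degrees = first 2 digits = 67, minutes = 34.7041; 67 + 34.7041/60 = 67.5784017
  S → negative
  λ: degrees = first 3 digits = 108, minutes = 54.519; 108 + 54.519/60 = 108.9086500
  W → negative
Point 2:
  φ: 12.3281′ = 0.205468°; total 15.2054683
  S → negative
  λ: 68 + 53.54/60 = 68.8923333
  W → negative
Point 3:
  Lat: split at 2 digits → 35° and 2.78723′; 35 + 2.78723/60 = 35.0464538
  S ⇒ negate
  Lon: degrees = first 3 digits = 105, minutes = 49.6392; 105 + 49.6392/60 = 105.8273200
  hemisphere W, so the sign is −
Point 4:
  Lat: 45.555′ = 0.759250°; total 24.7592500
  N ⇒ keep positive
  Lon: 11.063′ = 0.184383°; total 12.1843833
  W → negative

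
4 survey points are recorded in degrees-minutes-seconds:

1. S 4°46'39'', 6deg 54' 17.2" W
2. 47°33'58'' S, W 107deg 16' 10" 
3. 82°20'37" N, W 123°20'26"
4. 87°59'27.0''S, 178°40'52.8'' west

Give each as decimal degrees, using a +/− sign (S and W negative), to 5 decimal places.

1. -4.77750, -6.90478
2. -47.56611, -107.26944
3. 82.34361, -123.34056
4. -87.99083, -178.68133

Point 1:
  φ: 46′ + 39″ = 46.65000′; 4 + 46.65000/60 = 4.777500
  hemisphere S, so the sign is −
  Lon: 6° + 54/60 + 17.2/3600 = 6 + 0.900000 + 0.004778 = 6.904778
  hemisphere W, so the sign is −
Point 2:
  φ: 47 + 33/60 + 58/3600 = 47.566111
  hemisphere S, so the sign is −
  Lon: 107° + 16/60 + 10/3600 = 107 + 0.266667 + 0.002778 = 107.269444
  W → negative
Point 3:
  Latitude: 82° + 20/60 + 37/3600 = 82 + 0.333333 + 0.010278 = 82.343611
  N ⇒ keep positive
  λ: 123° + 20/60 + 26/3600 = 123 + 0.333333 + 0.007222 = 123.340556
  hemisphere W, so the sign is −
Point 4:
  φ: 59′ + 27″ = 59.45000′; 87 + 59.45000/60 = 87.990833
  S ⇒ negate
  Longitude: 40′ + 52.8″ = 40.88000′; 178 + 40.88000/60 = 178.681333
  W → negative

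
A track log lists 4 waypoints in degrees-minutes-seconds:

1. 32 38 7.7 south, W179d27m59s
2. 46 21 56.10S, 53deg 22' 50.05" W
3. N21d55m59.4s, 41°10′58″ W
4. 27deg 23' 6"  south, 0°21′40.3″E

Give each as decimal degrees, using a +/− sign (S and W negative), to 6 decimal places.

1. -32.635472, -179.466389
2. -46.365583, -53.380569
3. 21.933167, -41.182778
4. -27.385000, 0.361194

Point 1:
  Latitude: 32° + 38/60 + 7.7/3600 = 32 + 0.633333 + 0.002139 = 32.6354722
  S ⇒ negate
  λ: 179° + 27/60 + 59/3600 = 179 + 0.450000 + 0.016389 = 179.4663889
  W ⇒ negate
Point 2:
  φ: 21′ + 56.1″ = 21.93500′; 46 + 21.93500/60 = 46.3655833
  S → negative
  Lon: 22′ + 50.05″ = 22.83417′; 53 + 22.83417/60 = 53.3805694
  W ⇒ negate
Point 3:
  Latitude: 21° + 55/60 + 59.4/3600 = 21 + 0.916667 + 0.016500 = 21.9331667
  N ⇒ keep positive
  Lon: 10′ + 58″ = 10.96667′; 41 + 10.96667/60 = 41.1827778
  W → negative
Point 4:
  Lat: 27 + 23/60 + 6/3600 = 27.3850000
  hemisphere S, so the sign is −
  Longitude: 21′ + 40.3″ = 21.67167′; 0 + 21.67167/60 = 0.3611944
  E → positive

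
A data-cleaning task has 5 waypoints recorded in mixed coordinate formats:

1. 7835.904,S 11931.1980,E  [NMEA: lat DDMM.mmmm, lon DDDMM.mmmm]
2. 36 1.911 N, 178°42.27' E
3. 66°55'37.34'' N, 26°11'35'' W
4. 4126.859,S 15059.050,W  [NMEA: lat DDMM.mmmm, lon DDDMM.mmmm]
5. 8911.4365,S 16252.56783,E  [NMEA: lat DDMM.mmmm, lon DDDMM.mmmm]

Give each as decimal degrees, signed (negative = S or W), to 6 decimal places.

1. -78.598400, 119.519967
2. 36.031850, 178.704500
3. 66.927039, -26.193056
4. -41.447650, -150.984167
5. -89.190608, 162.876131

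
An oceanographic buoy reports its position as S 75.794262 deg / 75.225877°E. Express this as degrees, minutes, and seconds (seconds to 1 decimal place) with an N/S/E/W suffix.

75°47′39.3″ S, 75°13′33.2″ E

φ: 0.794262 × 60 = 47.65572′ → 47′, remainder × 60 = 39.343″
Longitude: 0.225877 × 60 = 13.55262′ → 13′, remainder × 60 = 33.157″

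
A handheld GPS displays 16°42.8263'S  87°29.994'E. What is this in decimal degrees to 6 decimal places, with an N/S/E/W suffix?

16.713772° S, 87.499900° E

Lat: 42.8263′ = 0.713772°; total 16.7137717
Lon: 87 + 29.994/60 = 87.4999000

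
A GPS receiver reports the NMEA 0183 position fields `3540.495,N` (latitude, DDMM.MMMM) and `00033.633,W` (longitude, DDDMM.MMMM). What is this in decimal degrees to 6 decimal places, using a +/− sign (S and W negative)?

35.674917, -0.560550

Lat: degrees = first 2 digits = 35, minutes = 40.495; 35 + 40.495/60 = 35.6749167
N → positive
λ: degrees = first 3 digits = 0, minutes = 33.633; 0 + 33.633/60 = 0.5605500
W ⇒ negate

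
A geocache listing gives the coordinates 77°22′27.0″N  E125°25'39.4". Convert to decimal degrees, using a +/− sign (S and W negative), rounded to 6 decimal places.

77.374167, 125.427611

φ: 22′ + 27″ = 22.45000′; 77 + 22.45000/60 = 77.3741667
N → positive
Longitude: 125° + 25/60 + 39.4/3600 = 125 + 0.416667 + 0.010944 = 125.4276111
E → positive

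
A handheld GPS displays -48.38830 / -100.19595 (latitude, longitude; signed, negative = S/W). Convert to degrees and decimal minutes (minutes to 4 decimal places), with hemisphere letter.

48° 23.2980′ S, 100° 11.7570′ W

Latitude is negative → S; |value| = 48.388300
Latitude: fractional part 0.388300 → 23.298000 minutes
Longitude is negative → W; |value| = 100.195950
λ: minutes = (100.195950 − 100) × 60 = 11.757000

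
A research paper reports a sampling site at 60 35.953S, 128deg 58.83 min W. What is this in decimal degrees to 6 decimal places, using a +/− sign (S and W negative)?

Lat: 60 + 35.953/60 = 60.5992167
S → negative
Longitude: 128 + 58.83/60 = 128.9805000
W ⇒ negate

-60.599217, -128.980500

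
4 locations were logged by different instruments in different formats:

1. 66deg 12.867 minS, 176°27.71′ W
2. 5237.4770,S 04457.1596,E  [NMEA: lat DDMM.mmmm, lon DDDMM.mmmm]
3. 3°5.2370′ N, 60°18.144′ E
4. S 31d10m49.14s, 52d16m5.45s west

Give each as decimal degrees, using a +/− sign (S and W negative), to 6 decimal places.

1. -66.214450, -176.461833
2. -52.624617, 44.952660
3. 3.087283, 60.302400
4. -31.180317, -52.268181

Point 1:
  Latitude: 12.867′ = 0.214450°; total 66.2144500
  S ⇒ negate
  Lon: 176 + 27.71/60 = 176.4618333
  hemisphere W, so the sign is −
Point 2:
  Lat: degrees = first 2 digits = 52, minutes = 37.477; 52 + 37.477/60 = 52.6246167
  S ⇒ negate
  Longitude: split at 3 digits → 044° and 57.1596′; 44 + 57.1596/60 = 44.9526600
  E ⇒ keep positive
Point 3:
  φ: 5.237′ = 0.087283°; total 3.0872833
  N → positive
  Longitude: 60 + 18.144/60 = 60.3024000
  E → positive
Point 4:
  φ: 31° + 10/60 + 49.14/3600 = 31 + 0.166667 + 0.013650 = 31.1803167
  hemisphere S, so the sign is −
  Longitude: 16′ + 5.45″ = 16.09083′; 52 + 16.09083/60 = 52.2681806
  W → negative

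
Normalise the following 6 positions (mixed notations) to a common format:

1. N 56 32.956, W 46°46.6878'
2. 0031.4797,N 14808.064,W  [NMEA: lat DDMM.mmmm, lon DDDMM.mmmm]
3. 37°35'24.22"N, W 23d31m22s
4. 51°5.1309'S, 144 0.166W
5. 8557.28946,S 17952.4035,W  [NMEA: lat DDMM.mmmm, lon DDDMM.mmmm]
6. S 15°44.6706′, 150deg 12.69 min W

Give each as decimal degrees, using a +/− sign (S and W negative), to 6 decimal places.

1. 56.549267, -46.778130
2. 0.524662, -148.134400
3. 37.590061, -23.522778
4. -51.085515, -144.002767
5. -85.954824, -179.873392
6. -15.744510, -150.211500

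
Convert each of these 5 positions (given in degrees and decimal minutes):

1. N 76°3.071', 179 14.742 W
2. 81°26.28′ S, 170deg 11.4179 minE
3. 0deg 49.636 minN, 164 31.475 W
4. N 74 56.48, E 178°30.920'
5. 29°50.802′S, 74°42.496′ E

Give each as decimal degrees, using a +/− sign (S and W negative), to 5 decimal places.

1. 76.05118, -179.24570
2. -81.43800, 170.19030
3. 0.82727, -164.52458
4. 74.94133, 178.51533
5. -29.84670, 74.70827

Point 1:
  Lat: 76 + 3.071/60 = 76.051183
  N → positive
  Longitude: 14.742′ = 0.245700°; total 179.245700
  hemisphere W, so the sign is −
Point 2:
  φ: 81 + 26.28/60 = 81.438000
  S → negative
  λ: 170 + 11.4179/60 = 170.190298
  E ⇒ keep positive
Point 3:
  Latitude: 0 + 49.636/60 = 0.827267
  N → positive
  λ: 31.475′ = 0.524583°; total 164.524583
  hemisphere W, so the sign is −
Point 4:
  Lat: 56.48′ = 0.941333°; total 74.941333
  N → positive
  λ: 178 + 30.92/60 = 178.515333
  E → positive
Point 5:
  Lat: 29 + 50.802/60 = 29.846700
  hemisphere S, so the sign is −
  Lon: 42.496′ = 0.708267°; total 74.708267
  E → positive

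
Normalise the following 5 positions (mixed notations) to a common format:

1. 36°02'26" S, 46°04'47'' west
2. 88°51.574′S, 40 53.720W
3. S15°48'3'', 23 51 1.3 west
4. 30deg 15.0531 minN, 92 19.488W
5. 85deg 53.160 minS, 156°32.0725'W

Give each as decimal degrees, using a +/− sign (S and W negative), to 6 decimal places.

Point 1:
  φ: 36° + 2/60 + 26/3600 = 36 + 0.033333 + 0.007222 = 36.0405556
  S ⇒ negate
  Longitude: 46 + 4/60 + 47/3600 = 46.0797222
  W ⇒ negate
Point 2:
  Latitude: 51.574′ = 0.859567°; total 88.8595667
  S ⇒ negate
  λ: 40 + 53.72/60 = 40.8953333
  W ⇒ negate
Point 3:
  φ: 15° + 48/60 + 3/3600 = 15 + 0.800000 + 0.000833 = 15.8008333
  hemisphere S, so the sign is −
  Longitude: 23 + 51/60 + 1.3/3600 = 23.8503611
  W → negative
Point 4:
  φ: 30 + 15.0531/60 = 30.2508850
  N ⇒ keep positive
  Longitude: 92 + 19.488/60 = 92.3248000
  hemisphere W, so the sign is −
Point 5:
  Latitude: 85 + 53.16/60 = 85.8860000
  hemisphere S, so the sign is −
  Longitude: 32.0725′ = 0.534542°; total 156.5345417
  W ⇒ negate

1. -36.040556, -46.079722
2. -88.859567, -40.895333
3. -15.800833, -23.850361
4. 30.250885, -92.324800
5. -85.886000, -156.534542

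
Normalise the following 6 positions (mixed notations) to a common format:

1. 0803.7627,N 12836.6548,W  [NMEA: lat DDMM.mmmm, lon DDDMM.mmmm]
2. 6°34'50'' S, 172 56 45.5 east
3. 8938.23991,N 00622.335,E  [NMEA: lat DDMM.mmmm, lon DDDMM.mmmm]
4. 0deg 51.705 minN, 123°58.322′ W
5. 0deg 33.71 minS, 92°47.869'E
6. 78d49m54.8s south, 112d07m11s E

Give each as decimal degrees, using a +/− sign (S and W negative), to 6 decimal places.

Point 1:
  Latitude: split at 2 digits → 08° and 3.7627′; 8 + 3.7627/60 = 8.0627117
  N ⇒ keep positive
  Longitude: split at 3 digits → 128° and 36.6548′; 128 + 36.6548/60 = 128.6109133
  W ⇒ negate
Point 2:
  φ: 6° + 34/60 + 50/3600 = 6 + 0.566667 + 0.013889 = 6.5805556
  hemisphere S, so the sign is −
  Longitude: 56′ + 45.5″ = 56.75833′; 172 + 56.75833/60 = 172.9459722
  E ⇒ keep positive
Point 3:
  Lat: degrees = first 2 digits = 89, minutes = 38.23991; 89 + 38.23991/60 = 89.6373318
  N → positive
  Lon: split at 3 digits → 006° and 22.335′; 6 + 22.335/60 = 6.3722500
  E ⇒ keep positive
Point 4:
  Latitude: 51.705′ = 0.861750°; total 0.8617500
  N → positive
  Lon: 123 + 58.322/60 = 123.9720333
  W ⇒ negate
Point 5:
  Latitude: 0 + 33.71/60 = 0.5618333
  S → negative
  Longitude: 47.869′ = 0.797817°; total 92.7978167
  E → positive
Point 6:
  φ: 78° + 49/60 + 54.8/3600 = 78 + 0.816667 + 0.015222 = 78.8318889
  S ⇒ negate
  λ: 112 + 7/60 + 11/3600 = 112.1197222
  E → positive

1. 8.062712, -128.610913
2. -6.580556, 172.945972
3. 89.637332, 6.372250
4. 0.861750, -123.972033
5. -0.561833, 92.797817
6. -78.831889, 112.119722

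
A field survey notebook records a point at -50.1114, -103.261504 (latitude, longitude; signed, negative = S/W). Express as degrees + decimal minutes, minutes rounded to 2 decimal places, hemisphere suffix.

Latitude is negative → S; |value| = 50.111400
φ: fractional part 0.111400 → 6.6840 minutes
Longitude is negative → W; |value| = 103.261504
Longitude: 103° + 0.261504 × 60 = 103° 15.6902′

50° 6.68′ S, 103° 15.69′ W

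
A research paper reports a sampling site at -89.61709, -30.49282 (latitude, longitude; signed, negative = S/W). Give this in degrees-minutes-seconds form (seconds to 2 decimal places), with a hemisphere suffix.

Latitude is negative → S; |value| = 89.617090
Lat: 0.617090 × 60 = 37.02540′ → 37′, remainder × 60 = 1.5240″
Longitude is negative → W; |value| = 30.492820
Longitude: 0.492820° → 29.56920′; 0.56920 × 60 = 34.1520″

89°37′1.52″ S, 30°29′34.15″ W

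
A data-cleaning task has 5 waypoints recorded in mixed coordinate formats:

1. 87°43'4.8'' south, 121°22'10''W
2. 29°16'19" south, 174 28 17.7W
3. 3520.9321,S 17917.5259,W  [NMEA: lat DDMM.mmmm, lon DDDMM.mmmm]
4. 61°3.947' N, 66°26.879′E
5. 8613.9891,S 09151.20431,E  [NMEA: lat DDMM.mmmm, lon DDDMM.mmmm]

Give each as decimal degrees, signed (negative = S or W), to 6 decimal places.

Point 1:
  Latitude: 87° + 43/60 + 4.8/3600 = 87 + 0.716667 + 0.001333 = 87.7180000
  S → negative
  Longitude: 121° + 22/60 + 10/3600 = 121 + 0.366667 + 0.002778 = 121.3694444
  hemisphere W, so the sign is −
Point 2:
  Lat: 29° + 16/60 + 19/3600 = 29 + 0.266667 + 0.005278 = 29.2719444
  S ⇒ negate
  Lon: 174° + 28/60 + 17.7/3600 = 174 + 0.466667 + 0.004917 = 174.4715833
  W ⇒ negate
Point 3:
  Lat: split at 2 digits → 35° and 20.9321′; 35 + 20.9321/60 = 35.3488683
  S ⇒ negate
  λ: degrees = first 3 digits = 179, minutes = 17.5259; 179 + 17.5259/60 = 179.2920983
  W ⇒ negate
Point 4:
  Lat: 3.947′ = 0.065783°; total 61.0657833
  N ⇒ keep positive
  Longitude: 26.879′ = 0.447983°; total 66.4479833
  E ⇒ keep positive
Point 5:
  Lat: degrees = first 2 digits = 86, minutes = 13.9891; 86 + 13.9891/60 = 86.2331517
  S → negative
  λ: split at 3 digits → 091° and 51.20431′; 91 + 51.20431/60 = 91.8534052
  E ⇒ keep positive

1. -87.718000, -121.369444
2. -29.271944, -174.471583
3. -35.348868, -179.292098
4. 61.065783, 66.447983
5. -86.233152, 91.853405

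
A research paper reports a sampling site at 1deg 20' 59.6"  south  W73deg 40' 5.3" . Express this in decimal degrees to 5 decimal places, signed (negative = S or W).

-1.34989, -73.66814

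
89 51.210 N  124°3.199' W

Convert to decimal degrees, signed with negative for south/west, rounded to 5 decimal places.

Latitude: 51.21′ = 0.853500°; total 89.853500
N → positive
λ: 3.199′ = 0.053317°; total 124.053317
W ⇒ negate

89.85350, -124.05332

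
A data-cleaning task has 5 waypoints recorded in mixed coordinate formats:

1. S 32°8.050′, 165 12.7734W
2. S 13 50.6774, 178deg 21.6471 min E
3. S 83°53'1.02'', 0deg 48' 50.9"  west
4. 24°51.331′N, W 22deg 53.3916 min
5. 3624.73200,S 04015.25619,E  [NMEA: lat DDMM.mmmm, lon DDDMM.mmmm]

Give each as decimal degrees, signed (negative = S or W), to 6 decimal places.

Point 1:
  Latitude: 8.05′ = 0.134167°; total 32.1341667
  S ⇒ negate
  Longitude: 165 + 12.7734/60 = 165.2128900
  hemisphere W, so the sign is −
Point 2:
  Lat: 13 + 50.6774/60 = 13.8446233
  S ⇒ negate
  λ: 21.6471′ = 0.360785°; total 178.3607850
  E → positive
Point 3:
  Latitude: 83° + 53/60 + 1.02/3600 = 83 + 0.883333 + 0.000283 = 83.8836167
  S → negative
  Longitude: 0 + 48/60 + 50.9/3600 = 0.8141389
  W → negative
Point 4:
  Latitude: 51.331′ = 0.855517°; total 24.8555167
  N → positive
  Longitude: 22 + 53.3916/60 = 22.8898600
  hemisphere W, so the sign is −
Point 5:
  Lat: split at 2 digits → 36° and 24.732′; 36 + 24.732/60 = 36.4122000
  S → negative
  λ: degrees = first 3 digits = 40, minutes = 15.25619; 40 + 15.25619/60 = 40.2542698
  E ⇒ keep positive

1. -32.134167, -165.212890
2. -13.844623, 178.360785
3. -83.883617, -0.814139
4. 24.855517, -22.889860
5. -36.412200, 40.254270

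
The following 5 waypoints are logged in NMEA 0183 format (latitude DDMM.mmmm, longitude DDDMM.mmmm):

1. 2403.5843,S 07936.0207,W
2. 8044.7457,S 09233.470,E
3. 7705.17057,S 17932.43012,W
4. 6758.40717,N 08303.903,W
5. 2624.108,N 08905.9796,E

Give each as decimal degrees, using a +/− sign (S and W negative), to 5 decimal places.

Point 1:
  Latitude: split at 2 digits → 24° and 3.5843′; 24 + 3.5843/60 = 24.059738
  S ⇒ negate
  Lon: degrees = first 3 digits = 79, minutes = 36.0207; 79 + 36.0207/60 = 79.600345
  hemisphere W, so the sign is −
Point 2:
  Lat: degrees = first 2 digits = 80, minutes = 44.7457; 80 + 44.7457/60 = 80.745762
  S ⇒ negate
  λ: split at 3 digits → 092° and 33.47′; 92 + 33.47/60 = 92.557833
  E ⇒ keep positive
Point 3:
  φ: degrees = first 2 digits = 77, minutes = 5.17057; 77 + 5.17057/60 = 77.086176
  hemisphere S, so the sign is −
  Lon: split at 3 digits → 179° and 32.43012′; 179 + 32.43012/60 = 179.540502
  hemisphere W, so the sign is −
Point 4:
  φ: split at 2 digits → 67° and 58.40717′; 67 + 58.40717/60 = 67.973453
  N ⇒ keep positive
  Lon: degrees = first 3 digits = 83, minutes = 3.903; 83 + 3.903/60 = 83.065050
  W ⇒ negate
Point 5:
  φ: degrees = first 2 digits = 26, minutes = 24.108; 26 + 24.108/60 = 26.401800
  N ⇒ keep positive
  Lon: split at 3 digits → 089° and 5.9796′; 89 + 5.9796/60 = 89.099660
  E → positive

1. -24.05974, -79.60035
2. -80.74576, 92.55783
3. -77.08618, -179.54050
4. 67.97345, -83.06505
5. 26.40180, 89.09966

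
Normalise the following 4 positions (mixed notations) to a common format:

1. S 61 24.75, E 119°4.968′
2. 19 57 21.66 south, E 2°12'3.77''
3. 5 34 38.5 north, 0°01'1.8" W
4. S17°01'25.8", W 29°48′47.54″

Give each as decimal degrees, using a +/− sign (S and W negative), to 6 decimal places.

Point 1:
  Latitude: 24.75′ = 0.412500°; total 61.4125000
  S ⇒ negate
  Lon: 4.968′ = 0.082800°; total 119.0828000
  E ⇒ keep positive
Point 2:
  Latitude: 19 + 57/60 + 21.66/3600 = 19.9560167
  S ⇒ negate
  Longitude: 12′ + 3.77″ = 12.06283′; 2 + 12.06283/60 = 2.2010472
  E → positive
Point 3:
  Lat: 34′ + 38.5″ = 34.64167′; 5 + 34.64167/60 = 5.5773611
  N → positive
  Longitude: 0 + 1/60 + 1.8/3600 = 0.0171667
  W ⇒ negate
Point 4:
  φ: 17° + 1/60 + 25.8/3600 = 17 + 0.016667 + 0.007167 = 17.0238333
  S → negative
  λ: 48′ + 47.54″ = 48.79233′; 29 + 48.79233/60 = 29.8132056
  W ⇒ negate

1. -61.412500, 119.082800
2. -19.956017, 2.201047
3. 5.577361, -0.017167
4. -17.023833, -29.813206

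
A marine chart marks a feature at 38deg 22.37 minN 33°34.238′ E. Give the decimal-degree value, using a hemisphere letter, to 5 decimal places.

Latitude: 22.37′ = 0.372833°; total 38.372833
λ: 34.238′ = 0.570633°; total 33.570633

38.37283° N, 33.57063° E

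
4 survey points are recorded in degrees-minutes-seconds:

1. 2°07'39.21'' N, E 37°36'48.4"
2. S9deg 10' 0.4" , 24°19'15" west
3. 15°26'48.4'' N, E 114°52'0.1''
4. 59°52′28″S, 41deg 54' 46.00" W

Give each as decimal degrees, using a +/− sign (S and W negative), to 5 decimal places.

Point 1:
  Latitude: 2 + 7/60 + 39.21/3600 = 2.127558
  N ⇒ keep positive
  Lon: 37 + 36/60 + 48.4/3600 = 37.613444
  E → positive
Point 2:
  Latitude: 9° + 10/60 + 0.4/3600 = 9 + 0.166667 + 0.000111 = 9.166778
  S → negative
  Lon: 19′ + 15″ = 19.25000′; 24 + 19.25000/60 = 24.320833
  W → negative
Point 3:
  Lat: 15 + 26/60 + 48.4/3600 = 15.446778
  N ⇒ keep positive
  Lon: 114 + 52/60 + 0.1/3600 = 114.866694
  E ⇒ keep positive
Point 4:
  Lat: 52′ + 28″ = 52.46667′; 59 + 52.46667/60 = 59.874444
  S ⇒ negate
  Lon: 54′ + 46″ = 54.76667′; 41 + 54.76667/60 = 41.912778
  hemisphere W, so the sign is −

1. 2.12756, 37.61344
2. -9.16678, -24.32083
3. 15.44678, 114.86669
4. -59.87444, -41.91278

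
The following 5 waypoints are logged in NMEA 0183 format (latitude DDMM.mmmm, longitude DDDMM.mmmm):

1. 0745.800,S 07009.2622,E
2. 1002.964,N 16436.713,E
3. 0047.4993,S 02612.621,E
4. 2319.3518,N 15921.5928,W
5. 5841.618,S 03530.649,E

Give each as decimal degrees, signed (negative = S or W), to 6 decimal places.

Point 1:
  Latitude: split at 2 digits → 07° and 45.8′; 7 + 45.8/60 = 7.7633333
  S ⇒ negate
  Longitude: degrees = first 3 digits = 70, minutes = 9.2622; 70 + 9.2622/60 = 70.1543700
  E ⇒ keep positive
Point 2:
  Lat: split at 2 digits → 10° and 2.964′; 10 + 2.964/60 = 10.0494000
  N ⇒ keep positive
  Lon: split at 3 digits → 164° and 36.713′; 164 + 36.713/60 = 164.6118833
  E → positive
Point 3:
  φ: degrees = first 2 digits = 0, minutes = 47.4993; 0 + 47.4993/60 = 0.7916550
  hemisphere S, so the sign is −
  Lon: split at 3 digits → 026° and 12.621′; 26 + 12.621/60 = 26.2103500
  E → positive
Point 4:
  Latitude: split at 2 digits → 23° and 19.3518′; 23 + 19.3518/60 = 23.3225300
  N → positive
  Lon: split at 3 digits → 159° and 21.5928′; 159 + 21.5928/60 = 159.3598800
  hemisphere W, so the sign is −
Point 5:
  φ: split at 2 digits → 58° and 41.618′; 58 + 41.618/60 = 58.6936333
  hemisphere S, so the sign is −
  Lon: degrees = first 3 digits = 35, minutes = 30.649; 35 + 30.649/60 = 35.5108167
  E → positive

1. -7.763333, 70.154370
2. 10.049400, 164.611883
3. -0.791655, 26.210350
4. 23.322530, -159.359880
5. -58.693633, 35.510817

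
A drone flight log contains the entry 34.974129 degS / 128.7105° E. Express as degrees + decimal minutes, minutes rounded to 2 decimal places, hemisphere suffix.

34° 58.45′ S, 128° 42.63′ E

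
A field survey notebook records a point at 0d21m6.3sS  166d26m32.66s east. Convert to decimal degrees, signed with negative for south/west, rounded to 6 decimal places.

-0.351750, 166.442406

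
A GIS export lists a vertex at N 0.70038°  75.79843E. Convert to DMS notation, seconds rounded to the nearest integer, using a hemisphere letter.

0°42′1″ N, 75°47′54″ E

Latitude: whole degrees 0; 42.02280′ → 42′ and 1.37″
Lon: whole degrees 75; 47.90580′ → 47′ and 54.35″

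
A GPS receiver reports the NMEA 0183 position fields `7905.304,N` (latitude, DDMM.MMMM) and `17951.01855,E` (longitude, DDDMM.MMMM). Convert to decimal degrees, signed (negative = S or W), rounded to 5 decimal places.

φ: split at 2 digits → 79° and 5.304′; 79 + 5.304/60 = 79.088400
N → positive
Lon: degrees = first 3 digits = 179, minutes = 51.01855; 179 + 51.01855/60 = 179.850309
E → positive

79.08840, 179.85031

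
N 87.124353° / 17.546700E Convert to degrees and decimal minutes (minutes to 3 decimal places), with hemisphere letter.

87° 7.461′ N, 17° 32.802′ E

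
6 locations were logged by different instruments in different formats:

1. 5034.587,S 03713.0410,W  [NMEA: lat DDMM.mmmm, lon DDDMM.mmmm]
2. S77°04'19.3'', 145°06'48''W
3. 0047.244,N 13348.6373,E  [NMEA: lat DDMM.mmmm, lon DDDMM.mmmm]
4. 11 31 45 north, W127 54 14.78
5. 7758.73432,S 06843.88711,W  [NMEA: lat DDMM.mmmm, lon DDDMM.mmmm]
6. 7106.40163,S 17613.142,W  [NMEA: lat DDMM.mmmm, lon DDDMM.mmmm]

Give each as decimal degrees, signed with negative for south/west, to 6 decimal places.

1. -50.576450, -37.217350
2. -77.072028, -145.113333
3. 0.787400, 133.810622
4. 11.529167, -127.904106
5. -77.978905, -68.731452
6. -71.106694, -176.219033

Point 1:
  Lat: split at 2 digits → 50° and 34.587′; 50 + 34.587/60 = 50.5764500
  hemisphere S, so the sign is −
  Lon: split at 3 digits → 037° and 13.041′; 37 + 13.041/60 = 37.2173500
  hemisphere W, so the sign is −
Point 2:
  φ: 4′ + 19.3″ = 4.32167′; 77 + 4.32167/60 = 77.0720278
  S → negative
  Lon: 145° + 6/60 + 48/3600 = 145 + 0.100000 + 0.013333 = 145.1133333
  W → negative
Point 3:
  Lat: split at 2 digits → 00° and 47.244′; 0 + 47.244/60 = 0.7874000
  N ⇒ keep positive
  Longitude: split at 3 digits → 133° and 48.6373′; 133 + 48.6373/60 = 133.8106217
  E ⇒ keep positive
Point 4:
  φ: 11° + 31/60 + 45/3600 = 11 + 0.516667 + 0.012500 = 11.5291667
  N ⇒ keep positive
  Longitude: 127° + 54/60 + 14.78/3600 = 127 + 0.900000 + 0.004106 = 127.9041056
  hemisphere W, so the sign is −
Point 5:
  Latitude: degrees = first 2 digits = 77, minutes = 58.73432; 77 + 58.73432/60 = 77.9789053
  hemisphere S, so the sign is −
  Longitude: degrees = first 3 digits = 68, minutes = 43.88711; 68 + 43.88711/60 = 68.7314518
  W ⇒ negate
Point 6:
  Lat: split at 2 digits → 71° and 6.40163′; 71 + 6.40163/60 = 71.1066938
  hemisphere S, so the sign is −
  λ: split at 3 digits → 176° and 13.142′; 176 + 13.142/60 = 176.2190333
  W → negative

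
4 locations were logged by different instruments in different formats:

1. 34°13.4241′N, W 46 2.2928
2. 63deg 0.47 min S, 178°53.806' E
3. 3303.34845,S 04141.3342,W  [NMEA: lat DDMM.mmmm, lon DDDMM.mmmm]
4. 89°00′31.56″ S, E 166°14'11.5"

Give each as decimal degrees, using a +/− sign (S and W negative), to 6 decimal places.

Point 1:
  Latitude: 34 + 13.4241/60 = 34.2237350
  N ⇒ keep positive
  λ: 2.2928′ = 0.038213°; total 46.0382133
  W → negative
Point 2:
  Latitude: 63 + 0.47/60 = 63.0078333
  S → negative
  Longitude: 178 + 53.806/60 = 178.8967667
  E → positive
Point 3:
  Latitude: split at 2 digits → 33° and 3.34845′; 33 + 3.34845/60 = 33.0558075
  hemisphere S, so the sign is −
  λ: split at 3 digits → 041° and 41.3342′; 41 + 41.3342/60 = 41.6889033
  W ⇒ negate
Point 4:
  Lat: 89 + 0/60 + 31.56/3600 = 89.0087667
  S ⇒ negate
  Longitude: 166° + 14/60 + 11.5/3600 = 166 + 0.233333 + 0.003194 = 166.2365278
  E ⇒ keep positive

1. 34.223735, -46.038213
2. -63.007833, 178.896767
3. -33.055808, -41.688903
4. -89.008767, 166.236528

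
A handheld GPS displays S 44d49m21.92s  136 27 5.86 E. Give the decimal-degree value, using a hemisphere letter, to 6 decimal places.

φ: 44° + 49/60 + 21.92/3600 = 44 + 0.816667 + 0.006089 = 44.8227556
λ: 136 + 27/60 + 5.86/3600 = 136.4516278

44.822756° S, 136.451628° E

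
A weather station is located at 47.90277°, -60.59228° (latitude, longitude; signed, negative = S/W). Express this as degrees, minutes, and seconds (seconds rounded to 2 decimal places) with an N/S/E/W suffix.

47°54′9.97″ N, 60°35′32.21″ W

φ: whole degrees 47; 54.16620′ → 54′ and 9.9720″
Longitude is negative → W; |value| = 60.592280
Lon: 0.592280 × 60 = 35.53680′ → 35′, remainder × 60 = 32.2080″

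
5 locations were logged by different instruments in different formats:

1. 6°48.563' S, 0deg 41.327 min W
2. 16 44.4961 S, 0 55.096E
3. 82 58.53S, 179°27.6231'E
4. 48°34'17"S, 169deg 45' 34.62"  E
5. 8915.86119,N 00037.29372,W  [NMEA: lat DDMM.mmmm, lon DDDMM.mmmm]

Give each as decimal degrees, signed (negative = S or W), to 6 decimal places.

Point 1:
  φ: 6 + 48.563/60 = 6.8093833
  hemisphere S, so the sign is −
  Lon: 41.327′ = 0.688783°; total 0.6887833
  hemisphere W, so the sign is −
Point 2:
  φ: 16 + 44.4961/60 = 16.7416017
  hemisphere S, so the sign is −
  λ: 0 + 55.096/60 = 0.9182667
  E ⇒ keep positive
Point 3:
  φ: 58.53′ = 0.975500°; total 82.9755000
  S ⇒ negate
  Longitude: 27.6231′ = 0.460385°; total 179.4603850
  E → positive
Point 4:
  Latitude: 48° + 34/60 + 17/3600 = 48 + 0.566667 + 0.004722 = 48.5713889
  S → negative
  λ: 169° + 45/60 + 34.62/3600 = 169 + 0.750000 + 0.009617 = 169.7596167
  E → positive
Point 5:
  Latitude: split at 2 digits → 89° and 15.86119′; 89 + 15.86119/60 = 89.2643532
  N ⇒ keep positive
  λ: degrees = first 3 digits = 0, minutes = 37.29372; 0 + 37.29372/60 = 0.6215620
  W ⇒ negate

1. -6.809383, -0.688783
2. -16.741602, 0.918267
3. -82.975500, 179.460385
4. -48.571389, 169.759617
5. 89.264353, -0.621562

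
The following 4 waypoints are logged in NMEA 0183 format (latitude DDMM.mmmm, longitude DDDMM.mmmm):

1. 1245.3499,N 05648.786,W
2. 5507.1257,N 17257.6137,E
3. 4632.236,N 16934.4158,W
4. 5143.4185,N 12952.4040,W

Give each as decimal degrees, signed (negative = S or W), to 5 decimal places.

1. 12.75583, -56.81310
2. 55.11876, 172.96023
3. 46.53727, -169.57360
4. 51.72364, -129.87340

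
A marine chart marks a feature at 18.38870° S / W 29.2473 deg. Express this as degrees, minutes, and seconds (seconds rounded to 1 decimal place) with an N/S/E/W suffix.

18°23′19.3″ S, 29°14′50.3″ W

Latitude: 0.388700° → 23.32200′; 0.32200 × 60 = 19.320″
λ: 0.247300 × 60 = 14.83800′ → 14′, remainder × 60 = 50.280″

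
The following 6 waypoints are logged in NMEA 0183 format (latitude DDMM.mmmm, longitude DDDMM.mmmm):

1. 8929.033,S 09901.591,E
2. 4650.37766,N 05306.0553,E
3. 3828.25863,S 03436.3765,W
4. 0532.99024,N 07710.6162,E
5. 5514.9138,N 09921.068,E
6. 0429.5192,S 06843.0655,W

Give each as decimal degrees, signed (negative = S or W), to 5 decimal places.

1. -89.48388, 99.02652
2. 46.83963, 53.10092
3. -38.47098, -34.60628
4. 5.54984, 77.17694
5. 55.24856, 99.35113
6. -4.49199, -68.71776

Point 1:
  Lat: degrees = first 2 digits = 89, minutes = 29.033; 89 + 29.033/60 = 89.483883
  hemisphere S, so the sign is −
  Lon: degrees = first 3 digits = 99, minutes = 1.591; 99 + 1.591/60 = 99.026517
  E ⇒ keep positive
Point 2:
  Lat: degrees = first 2 digits = 46, minutes = 50.37766; 46 + 50.37766/60 = 46.839628
  N ⇒ keep positive
  λ: split at 3 digits → 053° and 6.0553′; 53 + 6.0553/60 = 53.100922
  E → positive
Point 3:
  φ: degrees = first 2 digits = 38, minutes = 28.25863; 38 + 28.25863/60 = 38.470977
  S ⇒ negate
  Longitude: degrees = first 3 digits = 34, minutes = 36.3765; 34 + 36.3765/60 = 34.606275
  W → negative
Point 4:
  Lat: degrees = first 2 digits = 5, minutes = 32.99024; 5 + 32.99024/60 = 5.549837
  N → positive
  Lon: degrees = first 3 digits = 77, minutes = 10.6162; 77 + 10.6162/60 = 77.176937
  E ⇒ keep positive
Point 5:
  φ: split at 2 digits → 55° and 14.9138′; 55 + 14.9138/60 = 55.248563
  N → positive
  Longitude: split at 3 digits → 099° and 21.068′; 99 + 21.068/60 = 99.351133
  E ⇒ keep positive
Point 6:
  Lat: split at 2 digits → 04° and 29.5192′; 4 + 29.5192/60 = 4.491987
  S ⇒ negate
  Longitude: split at 3 digits → 068° and 43.0655′; 68 + 43.0655/60 = 68.717758
  hemisphere W, so the sign is −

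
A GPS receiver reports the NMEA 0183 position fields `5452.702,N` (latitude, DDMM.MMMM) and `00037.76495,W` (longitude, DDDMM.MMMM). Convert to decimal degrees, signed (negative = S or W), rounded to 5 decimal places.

54.87837, -0.62942

Lat: degrees = first 2 digits = 54, minutes = 52.702; 54 + 52.702/60 = 54.878367
N ⇒ keep positive
Longitude: split at 3 digits → 000° and 37.76495′; 0 + 37.76495/60 = 0.629416
W → negative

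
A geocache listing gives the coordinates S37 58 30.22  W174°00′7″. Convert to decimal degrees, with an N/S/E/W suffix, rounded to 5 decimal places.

Lat: 58′ + 30.22″ = 58.50367′; 37 + 58.50367/60 = 37.975061
Lon: 0′ + 7″ = 0.11667′; 174 + 0.11667/60 = 174.001944

37.97506° S, 174.00194° W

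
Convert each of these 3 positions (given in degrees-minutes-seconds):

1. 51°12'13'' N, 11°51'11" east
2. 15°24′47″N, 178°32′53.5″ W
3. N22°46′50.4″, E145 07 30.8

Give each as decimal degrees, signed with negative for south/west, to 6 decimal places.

1. 51.203611, 11.853056
2. 15.413056, -178.548194
3. 22.780667, 145.125222

Point 1:
  Lat: 51 + 12/60 + 13/3600 = 51.2036111
  N ⇒ keep positive
  Longitude: 11° + 51/60 + 11/3600 = 11 + 0.850000 + 0.003056 = 11.8530556
  E → positive
Point 2:
  Lat: 15 + 24/60 + 47/3600 = 15.4130556
  N ⇒ keep positive
  Longitude: 32′ + 53.5″ = 32.89167′; 178 + 32.89167/60 = 178.5481944
  W → negative
Point 3:
  φ: 22 + 46/60 + 50.4/3600 = 22.7806667
  N → positive
  Lon: 7′ + 30.8″ = 7.51333′; 145 + 7.51333/60 = 145.1252222
  E ⇒ keep positive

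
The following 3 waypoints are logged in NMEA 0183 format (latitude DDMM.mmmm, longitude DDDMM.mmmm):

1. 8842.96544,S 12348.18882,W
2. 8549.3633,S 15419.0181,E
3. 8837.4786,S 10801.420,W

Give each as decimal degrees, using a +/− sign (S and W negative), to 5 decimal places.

Point 1:
  φ: split at 2 digits → 88° and 42.96544′; 88 + 42.96544/60 = 88.716091
  hemisphere S, so the sign is −
  Lon: degrees = first 3 digits = 123, minutes = 48.18882; 123 + 48.18882/60 = 123.803147
  W ⇒ negate
Point 2:
  Lat: split at 2 digits → 85° and 49.3633′; 85 + 49.3633/60 = 85.822722
  S ⇒ negate
  Longitude: degrees = first 3 digits = 154, minutes = 19.0181; 154 + 19.0181/60 = 154.316968
  E → positive
Point 3:
  φ: degrees = first 2 digits = 88, minutes = 37.4786; 88 + 37.4786/60 = 88.624643
  S ⇒ negate
  λ: split at 3 digits → 108° and 1.42′; 108 + 1.42/60 = 108.023667
  hemisphere W, so the sign is −

1. -88.71609, -123.80315
2. -85.82272, 154.31697
3. -88.62464, -108.02367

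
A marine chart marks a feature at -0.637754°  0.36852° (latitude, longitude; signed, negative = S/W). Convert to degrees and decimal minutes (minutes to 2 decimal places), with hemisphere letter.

0° 38.27′ S, 0° 22.11′ E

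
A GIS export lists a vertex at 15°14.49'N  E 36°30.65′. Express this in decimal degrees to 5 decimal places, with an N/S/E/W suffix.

φ: 15 + 14.49/60 = 15.241500
λ: 36 + 30.65/60 = 36.510833

15.24150° N, 36.51083° E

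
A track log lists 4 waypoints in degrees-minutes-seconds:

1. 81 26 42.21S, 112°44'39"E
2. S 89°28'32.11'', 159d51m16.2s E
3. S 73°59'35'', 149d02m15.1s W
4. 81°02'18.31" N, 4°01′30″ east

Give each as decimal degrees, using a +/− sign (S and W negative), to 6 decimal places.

1. -81.445058, 112.744167
2. -89.475586, 159.854500
3. -73.993056, -149.037528
4. 81.038419, 4.025000

Point 1:
  φ: 81° + 26/60 + 42.21/3600 = 81 + 0.433333 + 0.011725 = 81.4450583
  S → negative
  λ: 112 + 44/60 + 39/3600 = 112.7441667
  E ⇒ keep positive
Point 2:
  φ: 28′ + 32.11″ = 28.53517′; 89 + 28.53517/60 = 89.4755861
  S → negative
  Lon: 51′ + 16.2″ = 51.27000′; 159 + 51.27000/60 = 159.8545000
  E ⇒ keep positive
Point 3:
  Latitude: 73 + 59/60 + 35/3600 = 73.9930556
  S ⇒ negate
  Longitude: 2′ + 15.1″ = 2.25167′; 149 + 2.25167/60 = 149.0375278
  W ⇒ negate
Point 4:
  Latitude: 2′ + 18.31″ = 2.30517′; 81 + 2.30517/60 = 81.0384194
  N → positive
  λ: 1′ + 30″ = 1.50000′; 4 + 1.50000/60 = 4.0250000
  E ⇒ keep positive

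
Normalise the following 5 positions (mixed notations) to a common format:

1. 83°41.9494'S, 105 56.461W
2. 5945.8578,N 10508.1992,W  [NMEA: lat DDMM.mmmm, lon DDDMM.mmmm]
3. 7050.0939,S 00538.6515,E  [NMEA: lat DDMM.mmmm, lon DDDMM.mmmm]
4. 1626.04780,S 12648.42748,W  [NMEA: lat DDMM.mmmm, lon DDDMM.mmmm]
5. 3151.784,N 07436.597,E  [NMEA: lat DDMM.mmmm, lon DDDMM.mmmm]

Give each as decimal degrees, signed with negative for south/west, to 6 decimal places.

1. -83.699157, -105.941017
2. 59.764297, -105.136653
3. -70.834898, 5.644192
4. -16.434130, -126.807125
5. 31.863067, 74.609950

Point 1:
  φ: 41.9494′ = 0.699157°; total 83.6991567
  S → negative
  λ: 105 + 56.461/60 = 105.9410167
  hemisphere W, so the sign is −
Point 2:
  Latitude: degrees = first 2 digits = 59, minutes = 45.8578; 59 + 45.8578/60 = 59.7642967
  N ⇒ keep positive
  λ: degrees = first 3 digits = 105, minutes = 8.1992; 105 + 8.1992/60 = 105.1366533
  W ⇒ negate
Point 3:
  φ: split at 2 digits → 70° and 50.0939′; 70 + 50.0939/60 = 70.8348983
  S → negative
  λ: degrees = first 3 digits = 5, minutes = 38.6515; 5 + 38.6515/60 = 5.6441917
  E → positive
Point 4:
  Latitude: degrees = first 2 digits = 16, minutes = 26.0478; 16 + 26.0478/60 = 16.4341300
  hemisphere S, so the sign is −
  λ: split at 3 digits → 126° and 48.42748′; 126 + 48.42748/60 = 126.8071247
  W ⇒ negate
Point 5:
  Latitude: split at 2 digits → 31° and 51.784′; 31 + 51.784/60 = 31.8630667
  N → positive
  Longitude: degrees = first 3 digits = 74, minutes = 36.597; 74 + 36.597/60 = 74.6099500
  E ⇒ keep positive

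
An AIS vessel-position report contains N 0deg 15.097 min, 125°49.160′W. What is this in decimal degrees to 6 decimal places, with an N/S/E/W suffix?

0.251617° N, 125.819333° W

Latitude: 0 + 15.097/60 = 0.2516167
Longitude: 125 + 49.16/60 = 125.8193333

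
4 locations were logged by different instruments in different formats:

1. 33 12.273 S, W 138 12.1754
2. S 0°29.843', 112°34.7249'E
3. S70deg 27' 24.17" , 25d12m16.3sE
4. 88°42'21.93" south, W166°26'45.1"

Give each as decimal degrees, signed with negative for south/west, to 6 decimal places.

1. -33.204550, -138.202923
2. -0.497383, 112.578748
3. -70.456714, 25.204528
4. -88.706092, -166.445861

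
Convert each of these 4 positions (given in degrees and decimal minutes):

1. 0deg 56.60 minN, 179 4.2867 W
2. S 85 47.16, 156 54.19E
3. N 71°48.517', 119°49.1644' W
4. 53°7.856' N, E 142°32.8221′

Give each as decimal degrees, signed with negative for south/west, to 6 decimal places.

Point 1:
  Lat: 56.6′ = 0.943333°; total 0.9433333
  N ⇒ keep positive
  λ: 179 + 4.2867/60 = 179.0714450
  W ⇒ negate
Point 2:
  φ: 47.16′ = 0.786000°; total 85.7860000
  S → negative
  Longitude: 156 + 54.19/60 = 156.9031667
  E ⇒ keep positive
Point 3:
  φ: 71 + 48.517/60 = 71.8086167
  N ⇒ keep positive
  λ: 119 + 49.1644/60 = 119.8194067
  W → negative
Point 4:
  φ: 53 + 7.856/60 = 53.1309333
  N → positive
  Lon: 142 + 32.8221/60 = 142.5470350
  E → positive

1. 0.943333, -179.071445
2. -85.786000, 156.903167
3. 71.808617, -119.819407
4. 53.130933, 142.547035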